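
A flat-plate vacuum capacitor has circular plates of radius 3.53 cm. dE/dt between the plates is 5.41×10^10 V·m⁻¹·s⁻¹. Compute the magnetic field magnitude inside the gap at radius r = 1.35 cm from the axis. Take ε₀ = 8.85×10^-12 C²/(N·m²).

4.06×10^-9 T

Total displacement current: I_d = ε₀(πR²)(dE/dt) = (8.85×10^-12)(3.915×10^-3)(5.41×10^10) = 1.874×10^-3 A.
An Ampèrian loop of radius r encloses a fraction (r/R)² of I_d. Then B·2πr = μ₀ I_d (r/R)², giving B = μ₀ I_d r/(2πR²) = 4.06×10^-9 T.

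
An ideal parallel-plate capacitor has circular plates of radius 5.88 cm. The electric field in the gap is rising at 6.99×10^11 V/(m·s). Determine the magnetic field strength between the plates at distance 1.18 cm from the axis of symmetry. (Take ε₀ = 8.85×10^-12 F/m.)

Through the whole plate area (πR² = 0.01086 m²), I_d = ε₀ πR² dE/dt = 0.06718 A.
∮B·dl = μ₀ I_d,enc with I_d,enc = I_d r²/R² = 2.706×10^-3 A; so B = μ₀ I_d,enc/(2πr) = 4.59×10^-8 T.

4.59×10^-8 T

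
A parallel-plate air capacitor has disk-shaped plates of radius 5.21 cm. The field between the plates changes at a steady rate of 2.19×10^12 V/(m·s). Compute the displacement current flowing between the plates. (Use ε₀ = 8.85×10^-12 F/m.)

0.165 A

I_d = ε₀ A (dE/dt) = (8.85×10^-12)(8.528×10^-3 m²)(2.19×10^12) = 0.165 A.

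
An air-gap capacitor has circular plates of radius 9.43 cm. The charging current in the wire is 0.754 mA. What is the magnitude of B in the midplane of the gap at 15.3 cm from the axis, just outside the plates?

Between the plates the displacement current equals the wire current: I_d = 0.754 mA = 7.54×10^-4 A.
For r ≥ R the full I_d is enclosed: B = μ₀ I_d/(2πr) = (4π×10^-7)(7.54×10^-4)/(2π·0.153) = 9.86×10^-10 T.

9.86×10^-10 T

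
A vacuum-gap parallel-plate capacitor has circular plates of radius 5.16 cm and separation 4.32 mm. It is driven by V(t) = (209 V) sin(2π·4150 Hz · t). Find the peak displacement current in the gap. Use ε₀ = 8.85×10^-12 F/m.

C = ε₀A/d = (8.85×10^-12)(8.365×10^-3)/(4.32×10^-3) = 1.714×10^-11 F; ω = 2πf = 2.608×10^4 rad/s.
I_d = C dV/dt, so |I_d|_max = C V₀ ω = (1.714×10^-11)(209)(2.608×10^4) = 9.34×10^-5 A.

9.34×10^-5 A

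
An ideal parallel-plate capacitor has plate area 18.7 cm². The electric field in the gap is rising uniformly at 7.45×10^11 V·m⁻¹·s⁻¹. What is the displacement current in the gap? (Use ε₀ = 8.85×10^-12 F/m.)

0.0123 A

With a uniform field, Φ_E = EA, so I_d = ε₀ A dE/dt = 0.0123 A.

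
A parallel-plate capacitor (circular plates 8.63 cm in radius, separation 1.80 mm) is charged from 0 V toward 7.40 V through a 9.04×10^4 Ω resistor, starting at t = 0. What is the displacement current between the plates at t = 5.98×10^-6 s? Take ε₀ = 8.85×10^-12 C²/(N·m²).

4.61×10^-5 A

With C = ε₀A/d = (8.85×10^-12)(0.02340)/(1.80×10^-3) = 1.151×10^-10 F, the time constant is τ = RC = 1.041×10^-5 s, so t/τ = 0.5744 and e^(−t/τ) = 0.5630.
I_d = I_cond = (V₀/R) e^(−t/τ) = (8.186×10^-5)(0.5630) = 4.61×10^-5 A.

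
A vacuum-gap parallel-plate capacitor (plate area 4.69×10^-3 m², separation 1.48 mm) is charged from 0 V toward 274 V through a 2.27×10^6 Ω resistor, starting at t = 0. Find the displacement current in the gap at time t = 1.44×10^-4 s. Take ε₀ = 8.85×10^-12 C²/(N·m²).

1.26×10^-5 A

C = ε₀A/d = (8.85×10^-12)(4.69×10^-3)/(1.48×10^-3) = 2.804×10^-11 F, so τ = RC = 6.365×10^-5 s.
The conduction current is I(t) = (V₀/R) e^(−t/τ), and the displacement current between the plates equals it.
t/τ = 2.262; I_d = (274/2.27×10^6) · e^(−2.262) = (1.207×10^-4)(0.1041) = 1.26×10^-5 A.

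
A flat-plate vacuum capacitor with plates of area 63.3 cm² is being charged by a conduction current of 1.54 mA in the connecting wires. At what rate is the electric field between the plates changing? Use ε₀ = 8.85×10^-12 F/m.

2.75×10^10 V/(m·s)

Charge continuity gives I_d = I = 1.54×10^-3 A between the plates.
Then dE/dt = I_d/(ε₀A) = 2.75×10^10 V/(m·s).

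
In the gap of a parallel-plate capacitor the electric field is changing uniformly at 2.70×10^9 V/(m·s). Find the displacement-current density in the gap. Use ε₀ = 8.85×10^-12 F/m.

0.0239 A/m²

J_d = ε₀ dE/dt = (8.85×10^-12)(2.70×10^9) = 0.0239 A/m².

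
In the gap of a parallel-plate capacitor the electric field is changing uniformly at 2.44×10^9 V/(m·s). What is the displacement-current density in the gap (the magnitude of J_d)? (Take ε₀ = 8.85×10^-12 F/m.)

0.0216 A/m²

J_d = ε₀ dE/dt = (8.85×10^-12)(2.44×10^9) = 0.0216 A/m².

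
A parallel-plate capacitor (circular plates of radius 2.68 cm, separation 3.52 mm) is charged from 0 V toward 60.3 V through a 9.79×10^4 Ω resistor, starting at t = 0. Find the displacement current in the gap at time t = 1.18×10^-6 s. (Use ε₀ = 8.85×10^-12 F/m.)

C = ε₀A/d = (8.85×10^-12)(2.256×10^-3)/(3.52×10^-3) = 5.672×10^-12 F and τ = RC = 5.553×10^-7 s. I_d in the gap equals the RC charging current.
I_d(t) = (V₀/R) e^(−t/τ) = 6.159×10^-4 · e^(−2.125) = 7.36×10^-5 A.

7.36×10^-5 A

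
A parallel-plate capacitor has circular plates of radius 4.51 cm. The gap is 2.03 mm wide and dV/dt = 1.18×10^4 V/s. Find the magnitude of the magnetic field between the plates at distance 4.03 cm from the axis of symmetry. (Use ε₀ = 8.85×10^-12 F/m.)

1.30×10^-12 T

With E = V/d, dE/dt = 5.813×10^6 V/(m·s) and πR² = 6.390×10^-3 m², giving I_d = ε₀ πR² dE/dt = 3.287×10^-7 A.
An Ampèrian loop of radius r encloses a fraction (r/R)² of I_d. Then B·2πr = μ₀ I_d (r/R)², giving B = μ₀ I_d r/(2πR²) = 1.30×10^-12 T.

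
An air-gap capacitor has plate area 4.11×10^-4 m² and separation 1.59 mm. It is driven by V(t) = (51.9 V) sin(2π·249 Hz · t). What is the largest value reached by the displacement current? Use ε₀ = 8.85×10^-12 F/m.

1.86×10^-7 A

(dE/dt)_max = V₀ω/d = 5.108×10^7 V/(m·s); ω = 2πf = 1565 rad/s.
I_d,max = ε₀ A (dE/dt)_max = (8.85×10^-12)(4.11×10^-4)(5.108×10^7) = 1.86×10^-7 A.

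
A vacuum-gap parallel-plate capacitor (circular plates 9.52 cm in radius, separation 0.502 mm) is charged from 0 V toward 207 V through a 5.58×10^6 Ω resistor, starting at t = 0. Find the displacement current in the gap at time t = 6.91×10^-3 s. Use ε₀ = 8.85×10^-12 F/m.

C = ε₀A/d = (8.85×10^-12)(0.02847)/(5.02×10^-4) = 5.019×10^-10 F, so τ = RC = 2.801×10^-3 s.
The conduction current is I(t) = (V₀/R) e^(−t/τ), and the displacement current between the plates equals it.
t/τ = 2.467; I_d = (207/5.58×10^6) · e^(−2.467) = (3.710×10^-5)(0.08484) = 3.15×10^-6 A.

3.15×10^-6 A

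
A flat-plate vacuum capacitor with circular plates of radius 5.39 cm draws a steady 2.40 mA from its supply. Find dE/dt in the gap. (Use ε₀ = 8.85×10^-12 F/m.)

2.97×10^10 V/(m·s)

By continuity, I_d in the gap equals the 2.40 mA flowing in the wire.
Inverting I_d = ε₀ A dE/dt gives dE/dt = 2.40×10^-3 / (8.85×10^-12 · 9.127×10^-3) = 2.97×10^10 V/(m·s).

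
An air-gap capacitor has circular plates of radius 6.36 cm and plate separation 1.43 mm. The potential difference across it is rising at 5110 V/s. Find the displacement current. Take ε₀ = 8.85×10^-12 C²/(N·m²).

C = ε₀A/d = (8.85×10^-12)(0.01271)/(1.43×10^-3) = 7.866×10^-11 F.
I_d = C dV/dt = (7.866×10^-11)(5110) = 4.02×10^-7 A.

4.02×10^-7 A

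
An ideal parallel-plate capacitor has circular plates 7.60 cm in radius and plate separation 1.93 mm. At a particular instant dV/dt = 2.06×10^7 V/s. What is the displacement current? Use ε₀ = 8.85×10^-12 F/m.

1.71×10^-3 A

The field between the plates is E = V/d, so dE/dt = (2.06×10^7)/(1.93×10^-3 m) = 1.067×10^10 V/(m·s).
I_d = ε₀ A (dE/dt) = (8.85×10^-12)(0.01815)(1.067×10^10) = 1.71×10^-3 A.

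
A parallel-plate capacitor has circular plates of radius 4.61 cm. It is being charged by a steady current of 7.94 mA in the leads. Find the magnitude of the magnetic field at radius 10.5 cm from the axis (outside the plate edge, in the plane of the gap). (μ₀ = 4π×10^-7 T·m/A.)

By continuity the displacement current in the gap matches the conduction current: I_d = 7.94×10^-3 A.
With r > R the enclosed displacement current is the full I_d; B = μ₀ I_d / (2πr) = 1.51×10^-8 T.

1.51×10^-8 T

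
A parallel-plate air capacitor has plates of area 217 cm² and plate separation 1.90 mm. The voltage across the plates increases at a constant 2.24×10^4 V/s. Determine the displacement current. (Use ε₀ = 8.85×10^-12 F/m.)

2.26×10^-6 A

The field between the plates is E = V/d, so dE/dt = (2.24×10^4)/(1.90×10^-3 m) = 1.179×10^7 V/(m·s).
I_d = ε₀ A (dE/dt) = (8.85×10^-12)(0.0217)(1.179×10^7) = 2.26×10^-6 A.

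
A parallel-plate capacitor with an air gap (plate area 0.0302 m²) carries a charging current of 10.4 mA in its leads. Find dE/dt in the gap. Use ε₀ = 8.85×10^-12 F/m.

The displacement current between the plates equals the conduction current, I_d = 10.4 mA.
Inverting I_d = ε₀ A dE/dt gives dE/dt = 0.0104 / (8.85×10^-12 · 0.0302) = 3.89×10^10 V/(m·s).

3.89×10^10 V/(m·s)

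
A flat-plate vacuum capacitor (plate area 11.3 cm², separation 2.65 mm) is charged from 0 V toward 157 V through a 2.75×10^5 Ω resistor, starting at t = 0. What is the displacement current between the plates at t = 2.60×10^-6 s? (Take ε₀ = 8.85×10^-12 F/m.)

4.66×10^-5 A

C = ε₀A/d = (8.85×10^-12)(1.13×10^-3)/(2.65×10^-3) = 3.774×10^-12 F, so τ = RC = 1.038×10^-6 s.
The conduction current is I(t) = (V₀/R) e^(−t/τ), and the displacement current between the plates equals it.
t/τ = 2.505; I_d = (157/2.75×10^5) · e^(−2.505) = (5.709×10^-4)(0.08168) = 4.66×10^-5 A.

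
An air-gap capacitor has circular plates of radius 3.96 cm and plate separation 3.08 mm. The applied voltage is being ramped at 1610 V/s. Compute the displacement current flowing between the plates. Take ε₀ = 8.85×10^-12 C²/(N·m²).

2.28×10^-8 A

The displacement current equals the charging current C dV/dt. With C = ε₀A/d = (8.85×10^-12)(4.927×10^-3)/(3.08×10^-3) = 1.416×10^-11 F, I_d = (1.416×10^-11)(1610) = 2.28×10^-8 A.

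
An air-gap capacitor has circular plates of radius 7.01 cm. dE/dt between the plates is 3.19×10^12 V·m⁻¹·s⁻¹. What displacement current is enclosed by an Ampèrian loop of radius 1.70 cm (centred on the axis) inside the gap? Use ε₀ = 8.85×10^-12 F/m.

0.0256 A

Through the whole plate area (πR² = 0.01544 m²), I_d = ε₀ πR² dE/dt = 0.4359 A.
Through an area πr² the displacement current is I_d·(πr²/πR²) = I_d (r/R)² = 0.0256 A.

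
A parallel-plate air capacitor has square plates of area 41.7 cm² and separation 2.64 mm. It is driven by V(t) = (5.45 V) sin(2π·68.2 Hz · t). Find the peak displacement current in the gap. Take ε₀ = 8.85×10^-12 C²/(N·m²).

3.26×10^-8 A

(dE/dt)_max = V₀ω/d = 8.846×10^5 V/(m·s); ω = 2πf = 428.5 rad/s.
I_d,max = ε₀ A (dE/dt)_max = (8.85×10^-12)(4.17×10^-3)(8.846×10^5) = 3.26×10^-8 A.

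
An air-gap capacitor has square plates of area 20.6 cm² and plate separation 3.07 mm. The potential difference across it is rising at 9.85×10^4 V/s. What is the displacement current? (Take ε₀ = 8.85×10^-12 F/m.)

C = ε₀A/d = (8.85×10^-12)(2.06×10^-3)/(3.07×10^-3) = 5.938×10^-12 F.
I_d = C dV/dt = (5.938×10^-12)(9.85×10^4) = 5.85×10^-7 A.

5.85×10^-7 A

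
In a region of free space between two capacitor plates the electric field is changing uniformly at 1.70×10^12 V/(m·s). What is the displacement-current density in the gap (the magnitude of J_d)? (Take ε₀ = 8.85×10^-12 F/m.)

15.0 A/m²

The displacement-current density is ε₀ ∂E/∂t = (8.85×10^-12)(1.70×10^12) = 15.0 A/m².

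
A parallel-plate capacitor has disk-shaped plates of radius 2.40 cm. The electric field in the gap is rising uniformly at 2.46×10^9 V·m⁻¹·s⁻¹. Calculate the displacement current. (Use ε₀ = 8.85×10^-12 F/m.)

3.94×10^-5 A

I_d = ε₀ A (dE/dt) = (8.85×10^-12)(1.810×10^-3 m²)(2.46×10^9) = 3.94×10^-5 A.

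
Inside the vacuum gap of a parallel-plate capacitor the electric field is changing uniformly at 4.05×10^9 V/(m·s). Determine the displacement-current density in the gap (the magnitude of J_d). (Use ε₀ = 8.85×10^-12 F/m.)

J_d = ε₀ ∂E/∂t, so J_d = 0.0358 A/m².

0.0358 A/m²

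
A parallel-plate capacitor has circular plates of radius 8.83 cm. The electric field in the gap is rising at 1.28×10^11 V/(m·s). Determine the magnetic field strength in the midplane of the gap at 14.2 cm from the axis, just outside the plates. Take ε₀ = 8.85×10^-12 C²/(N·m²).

3.91×10^-8 T

I_d = ε₀ dΦ_E/dt = ε₀ πR² (dE/dt) = (8.85×10^-12)(0.02449)(1.28×10^11) = 0.02774 A through the full plate area.
For r ≥ R the full I_d is enclosed: B = μ₀ I_d/(2πr) = (4π×10^-7)(0.02774)/(2π·0.142) = 3.91×10^-8 T.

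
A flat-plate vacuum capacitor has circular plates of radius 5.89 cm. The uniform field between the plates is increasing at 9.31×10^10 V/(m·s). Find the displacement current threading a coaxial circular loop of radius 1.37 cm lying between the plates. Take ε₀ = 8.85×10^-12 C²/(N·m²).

I_d = ε₀ dΦ_E/dt = ε₀ πR² (dE/dt) = (8.85×10^-12)(0.01090)(9.31×10^10) = 8.981×10^-3 A through the full plate area.
Through an area πr² the displacement current is I_d·(πr²/πR²) = I_d (r/R)² = 4.86×10^-4 A.

4.86×10^-4 A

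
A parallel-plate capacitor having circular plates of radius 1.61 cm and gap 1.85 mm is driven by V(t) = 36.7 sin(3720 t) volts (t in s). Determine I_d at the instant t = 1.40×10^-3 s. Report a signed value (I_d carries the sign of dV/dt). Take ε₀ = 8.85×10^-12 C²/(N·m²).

2.53×10^-7 A

dE/dt = (V₀ω/d)·cos(ωt) with ωt = 5.208 rad: (36.7)(3720)(0.4756)/(1.85×10^-3) = 3.510×10^7 V/(m·s).
I_d = ε₀ A dE/dt = (8.85×10^-12)(8.143×10^-4)(3.510×10^7) = 2.53×10^-7 A.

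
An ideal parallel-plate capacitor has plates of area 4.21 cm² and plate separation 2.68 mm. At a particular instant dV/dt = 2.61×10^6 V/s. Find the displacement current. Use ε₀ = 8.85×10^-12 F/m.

3.63×10^-6 A

The field between the plates is E = V/d, so dE/dt = (2.61×10^6)/(2.68×10^-3 m) = 9.739×10^8 V/(m·s).
I_d = ε₀ A (dE/dt) = (8.85×10^-12)(4.21×10^-4)(9.739×10^8) = 3.63×10^-6 A.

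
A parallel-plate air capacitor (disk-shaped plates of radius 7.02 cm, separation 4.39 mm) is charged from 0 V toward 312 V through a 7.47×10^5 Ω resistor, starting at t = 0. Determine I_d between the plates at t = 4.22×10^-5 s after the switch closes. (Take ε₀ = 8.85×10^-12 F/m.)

C = ε₀A/d = (8.85×10^-12)(0.01548)/(4.39×10^-3) = 3.121×10^-11 F, so τ = RC = 2.331×10^-5 s.
The conduction current is I(t) = (V₀/R) e^(−t/τ), and the displacement current between the plates equals it.
t/τ = 1.810; I_d = (312/7.47×10^5) · e^(−1.810) = (4.177×10^-4)(0.1637) = 6.84×10^-5 A.

6.84×10^-5 A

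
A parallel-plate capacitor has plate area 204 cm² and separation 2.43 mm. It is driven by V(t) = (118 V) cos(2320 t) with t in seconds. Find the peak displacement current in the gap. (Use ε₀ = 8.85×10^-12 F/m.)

(dE/dt)_max = V₀ω/d = 1.127×10^8 V/(m·s); ω = 2320 rad/s.
I_d,max = ε₀ A (dE/dt)_max = (8.85×10^-12)(0.0204)(1.127×10^8) = 2.03×10^-5 A.

2.03×10^-5 A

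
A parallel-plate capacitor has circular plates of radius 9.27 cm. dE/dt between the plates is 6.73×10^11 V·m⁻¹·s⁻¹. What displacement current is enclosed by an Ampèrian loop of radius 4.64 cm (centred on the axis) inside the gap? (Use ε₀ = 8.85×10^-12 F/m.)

I_d = ε₀ dΦ_E/dt = ε₀ πR² (dE/dt) = (8.85×10^-12)(0.02700)(6.73×10^11) = 0.1608 A through the full plate area.
Since J_d is uniform, the enclosed fraction is (r/R)² = 0.2505, giving I_d,enc = 0.0403 A.

0.0403 A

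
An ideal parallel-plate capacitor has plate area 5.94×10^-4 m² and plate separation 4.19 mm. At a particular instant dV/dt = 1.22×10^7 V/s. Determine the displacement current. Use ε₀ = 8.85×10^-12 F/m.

E = V/d so dE/dt = (dV/dt)/d = 2.912×10^9 V/(m·s), and I_d = ε₀ A dE/dt = (8.85×10^-12)(5.94×10^-4)(2.912×10^9) = 1.53×10^-5 A.

1.53×10^-5 A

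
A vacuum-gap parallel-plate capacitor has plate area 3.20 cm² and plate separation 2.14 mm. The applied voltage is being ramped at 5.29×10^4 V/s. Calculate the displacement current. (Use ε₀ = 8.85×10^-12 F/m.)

E = V/d so dE/dt = (dV/dt)/d = 2.472×10^7 V/(m·s), and I_d = ε₀ A dE/dt = (8.85×10^-12)(3.20×10^-4)(2.472×10^7) = 7.00×10^-8 A.

7.00×10^-8 A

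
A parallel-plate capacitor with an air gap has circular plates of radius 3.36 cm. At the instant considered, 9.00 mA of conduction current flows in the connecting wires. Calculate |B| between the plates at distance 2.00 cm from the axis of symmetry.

3.19×10^-8 T

Between the plates the displacement current equals the wire current: I_d = 9.00 mA = 9.00×10^-3 A.
For r < R the Ampère–Maxwell law gives B(2πr) = μ₀ I_d (r²/R²), so B = μ₀ I_d r/(2πR²) = (4π×10^-7)(9.00×10^-3)(0.0200)/(2π·0.0336²) = 3.19×10^-8 T.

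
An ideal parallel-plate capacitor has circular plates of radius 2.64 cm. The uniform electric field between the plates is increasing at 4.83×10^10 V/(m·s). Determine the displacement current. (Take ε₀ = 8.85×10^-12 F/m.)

The displacement current is ε₀ times dΦ_E/dt = ε₀ A dE/dt = (8.85×10^-12)(2.190×10^-3)(4.83×10^10) = 9.36×10^-4 A.

9.36×10^-4 A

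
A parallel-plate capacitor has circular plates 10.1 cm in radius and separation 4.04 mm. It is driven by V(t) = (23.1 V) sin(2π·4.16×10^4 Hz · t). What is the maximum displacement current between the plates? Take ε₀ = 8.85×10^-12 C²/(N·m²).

C = ε₀A/d = (8.85×10^-12)(0.03205)/(4.04×10^-3) = 7.021×10^-11 F; ω = 2πf = 2.614×10^5 rad/s.
I_d = C dV/dt, so |I_d|_max = C V₀ ω = (7.021×10^-11)(23.1)(2.614×10^5) = 4.24×10^-4 A.

4.24×10^-4 A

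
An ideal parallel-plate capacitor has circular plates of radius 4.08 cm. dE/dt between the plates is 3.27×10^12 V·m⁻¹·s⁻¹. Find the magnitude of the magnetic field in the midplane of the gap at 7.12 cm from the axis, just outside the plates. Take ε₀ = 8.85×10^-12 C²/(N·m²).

Total displacement current: I_d = ε₀(πR²)(dE/dt) = (8.85×10^-12)(5.230×10^-3)(3.27×10^12) = 0.1514 A.
Outside the plates the loop encloses all of I_d, so B·2πr = μ₀ I_d and B = 4.25×10^-7 T.

4.25×10^-7 T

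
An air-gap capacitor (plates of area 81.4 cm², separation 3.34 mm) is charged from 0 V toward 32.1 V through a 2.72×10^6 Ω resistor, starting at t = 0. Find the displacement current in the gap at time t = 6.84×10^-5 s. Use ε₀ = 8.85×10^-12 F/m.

C = ε₀A/d = (8.85×10^-12)(8.14×10^-3)/(3.34×10^-3) = 2.157×10^-11 F and τ = RC = 5.867×10^-5 s. I_d in the gap equals the RC charging current.
I_d(t) = (V₀/R) e^(−t/τ) = 1.180×10^-5 · e^(−1.166) = 3.68×10^-6 A.

3.68×10^-6 A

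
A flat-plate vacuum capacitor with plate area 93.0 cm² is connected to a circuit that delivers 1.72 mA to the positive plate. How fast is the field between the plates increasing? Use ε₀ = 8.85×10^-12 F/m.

The displacement current between the plates equals the conduction current, I_d = 1.72 mA.
Since I_d = ε₀ A dE/dt, dE/dt = I_d/(ε₀A) = (1.72×10^-3)/((8.85×10^-12)(9.30×10^-3)) = 2.09×10^10 V/(m·s).

2.09×10^10 V/(m·s)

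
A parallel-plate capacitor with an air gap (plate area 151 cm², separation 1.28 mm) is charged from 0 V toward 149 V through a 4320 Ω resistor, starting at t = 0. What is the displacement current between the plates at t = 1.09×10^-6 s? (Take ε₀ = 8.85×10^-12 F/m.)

3.08×10^-3 A

C = ε₀A/d = (8.85×10^-12)(0.0151)/(1.28×10^-3) = 1.044×10^-10 F and τ = RC = 4.510×10^-7 s. I_d in the gap equals the RC charging current.
I_d(t) = (V₀/R) e^(−t/τ) = 0.03449 · e^(−2.417) = 3.08×10^-3 A.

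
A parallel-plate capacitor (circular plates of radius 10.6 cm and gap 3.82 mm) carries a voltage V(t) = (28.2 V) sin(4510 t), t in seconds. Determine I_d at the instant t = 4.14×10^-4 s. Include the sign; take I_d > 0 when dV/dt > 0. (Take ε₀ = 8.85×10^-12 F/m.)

dE/dt = (V₀ω/d)·cos(ωt) with ωt = 1.86714 rad: (28.2)(4510)(-0.2920)/(3.82×10^-3) = -9.722×10^6 V/(m·s).
I_d = ε₀ A dE/dt = (8.85×10^-12)(0.03530)(-9.722×10^6) = -3.04×10^-6 A.

-3.04×10^-6 A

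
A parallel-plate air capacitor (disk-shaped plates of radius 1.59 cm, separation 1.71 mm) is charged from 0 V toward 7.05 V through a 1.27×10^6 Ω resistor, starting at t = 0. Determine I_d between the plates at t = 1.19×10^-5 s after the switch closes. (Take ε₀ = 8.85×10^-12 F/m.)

C = ε₀A/d = (8.85×10^-12)(7.942×10^-4)/(1.71×10^-3) = 4.110×10^-12 F and τ = RC = 5.220×10^-6 s. I_d in the gap equals the RC charging current.
I_d(t) = (V₀/R) e^(−t/τ) = 5.551×10^-6 · e^(−2.280) = 5.68×10^-7 A.

5.68×10^-7 A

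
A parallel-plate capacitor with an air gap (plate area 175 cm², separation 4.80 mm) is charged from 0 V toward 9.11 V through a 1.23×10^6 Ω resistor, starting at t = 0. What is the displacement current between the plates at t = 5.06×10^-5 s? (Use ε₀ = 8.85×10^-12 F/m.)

With C = ε₀A/d = (8.85×10^-12)(0.0175)/(4.80×10^-3) = 3.227×10^-11 F, the time constant is τ = RC = 3.969×10^-5 s, so t/τ = 1.275 and e^(−t/τ) = 0.2794.
I_d = I_cond = (V₀/R) e^(−t/τ) = (7.407×10^-6)(0.2794) = 2.07×10^-6 A.

2.07×10^-6 A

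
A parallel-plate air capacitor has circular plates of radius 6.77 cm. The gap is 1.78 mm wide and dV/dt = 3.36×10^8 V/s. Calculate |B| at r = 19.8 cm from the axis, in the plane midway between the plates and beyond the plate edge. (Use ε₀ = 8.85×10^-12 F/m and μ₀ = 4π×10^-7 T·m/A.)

With E = V/d, dE/dt = 1.888×10^11 V/(m·s) and πR² = 0.01440 m², giving I_d = ε₀ πR² dE/dt = 0.02406 A.
Outside the plates the loop encloses all of I_d, so B·2πr = μ₀ I_d and B = 2.43×10^-8 T.

2.43×10^-8 T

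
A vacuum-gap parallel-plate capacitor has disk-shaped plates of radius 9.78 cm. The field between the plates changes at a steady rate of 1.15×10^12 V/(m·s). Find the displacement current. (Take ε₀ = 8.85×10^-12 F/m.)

With a uniform field, Φ_E = EA, so I_d = ε₀ A dE/dt = 0.306 A.

0.306 A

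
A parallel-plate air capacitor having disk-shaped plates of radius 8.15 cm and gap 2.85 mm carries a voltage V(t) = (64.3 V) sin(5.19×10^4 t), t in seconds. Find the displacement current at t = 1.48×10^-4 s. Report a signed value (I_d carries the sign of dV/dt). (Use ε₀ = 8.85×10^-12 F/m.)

dV/dt = (64.3)(5.19×10^4)·cos(7.6812) = 5.737×10^5 V/s.
I_d = C dV/dt with C = ε₀A/d = (8.85×10^-12)(0.02087)/(2.85×10^-3) = 6.481×10^-11 F, so I_d = (6.481×10^-11)(5.737×10^5) = 3.72×10^-5 A.

3.72×10^-5 A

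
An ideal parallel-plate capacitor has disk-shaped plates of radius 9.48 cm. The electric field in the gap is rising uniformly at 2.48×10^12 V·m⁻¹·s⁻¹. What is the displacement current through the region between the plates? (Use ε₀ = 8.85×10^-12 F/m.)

0.620 A

The displacement current is ε₀ times dΦ_E/dt = ε₀ A dE/dt = (8.85×10^-12)(0.02823)(2.48×10^12) = 0.620 A.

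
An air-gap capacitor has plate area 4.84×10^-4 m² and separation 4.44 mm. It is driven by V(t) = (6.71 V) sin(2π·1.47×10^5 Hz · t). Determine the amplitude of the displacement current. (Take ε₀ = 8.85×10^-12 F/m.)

(dE/dt)_max = V₀ω/d = 1.396×10^9 V/(m·s); ω = 2πf = 9.236×10^5 rad/s.
I_d,max = ε₀ A (dE/dt)_max = (8.85×10^-12)(4.84×10^-4)(1.396×10^9) = 5.98×10^-6 A.

5.98×10^-6 A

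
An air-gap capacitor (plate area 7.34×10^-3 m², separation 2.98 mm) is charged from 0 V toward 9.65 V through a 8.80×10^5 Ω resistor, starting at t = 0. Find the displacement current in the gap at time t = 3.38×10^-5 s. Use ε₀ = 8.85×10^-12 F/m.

1.88×10^-6 A

With C = ε₀A/d = (8.85×10^-12)(7.34×10^-3)/(2.98×10^-3) = 2.180×10^-11 F, the time constant is τ = RC = 1.918×10^-5 s, so t/τ = 1.762 and e^(−t/τ) = 0.1717.
I_d = I_cond = (V₀/R) e^(−t/τ) = (1.097×10^-5)(0.1717) = 1.88×10^-6 A.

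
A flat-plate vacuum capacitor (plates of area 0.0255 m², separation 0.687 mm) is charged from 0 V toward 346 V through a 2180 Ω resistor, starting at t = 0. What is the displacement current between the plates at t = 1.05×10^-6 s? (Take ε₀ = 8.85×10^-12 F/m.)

With C = ε₀A/d = (8.85×10^-12)(0.0255)/(6.87×10^-4) = 3.285×10^-10 F, the time constant is τ = RC = 7.161×10^-7 s, so t/τ = 1.466 and e^(−t/τ) = 0.2308.
I_d = I_cond = (V₀/R) e^(−t/τ) = (0.1587)(0.2308) = 0.0366 A.

0.0366 A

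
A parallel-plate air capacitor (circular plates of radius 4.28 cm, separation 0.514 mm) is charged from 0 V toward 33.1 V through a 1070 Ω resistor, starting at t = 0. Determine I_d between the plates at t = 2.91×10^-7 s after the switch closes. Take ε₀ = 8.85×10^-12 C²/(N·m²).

C = ε₀A/d = (8.85×10^-12)(5.755×10^-3)/(5.14×10^-4) = 9.909×10^-11 F and τ = RC = 1.060×10^-7 s. I_d in the gap equals the RC charging current.
I_d(t) = (V₀/R) e^(−t/τ) = 0.03093 · e^(−2.745) = 1.99×10^-3 A.

1.99×10^-3 A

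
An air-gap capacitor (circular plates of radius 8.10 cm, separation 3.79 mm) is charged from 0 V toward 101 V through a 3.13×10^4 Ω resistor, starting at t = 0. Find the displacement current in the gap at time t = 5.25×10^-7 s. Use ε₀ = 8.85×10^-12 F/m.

2.28×10^-3 A

C = ε₀A/d = (8.85×10^-12)(0.02061)/(3.79×10^-3) = 4.813×10^-11 F, so τ = RC = 1.506×10^-6 s.
The conduction current is I(t) = (V₀/R) e^(−t/τ), and the displacement current between the plates equals it.
t/τ = 0.3486; I_d = (101/3.13×10^4) · e^(−0.3486) = (3.227×10^-3)(0.7057) = 2.28×10^-3 A.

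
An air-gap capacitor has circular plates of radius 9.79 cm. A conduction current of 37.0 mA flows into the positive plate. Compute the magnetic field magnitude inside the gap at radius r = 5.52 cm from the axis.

4.26×10^-8 T

Between the plates the displacement current equals the wire current: I_d = 37.0 mA = 0.0370 A.
An Ampèrian loop of radius r encloses a fraction (r/R)² of I_d. Then B·2πr = μ₀ I_d (r/R)², giving B = μ₀ I_d r/(2πR²) = 4.26×10^-8 T.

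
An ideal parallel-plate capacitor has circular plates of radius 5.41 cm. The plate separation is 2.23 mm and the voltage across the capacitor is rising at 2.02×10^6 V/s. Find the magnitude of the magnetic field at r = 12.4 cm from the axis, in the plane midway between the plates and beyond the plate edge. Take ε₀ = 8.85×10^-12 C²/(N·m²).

I_d = C dV/dt with C = ε₀πR²/d = 3.649×10^-11 F, so I_d = (3.649×10^-11)(2.02×10^6) = 7.371×10^-5 A.
With r > R the enclosed displacement current is the full I_d; B = μ₀ I_d / (2πr) = 1.19×10^-10 T.

1.19×10^-10 T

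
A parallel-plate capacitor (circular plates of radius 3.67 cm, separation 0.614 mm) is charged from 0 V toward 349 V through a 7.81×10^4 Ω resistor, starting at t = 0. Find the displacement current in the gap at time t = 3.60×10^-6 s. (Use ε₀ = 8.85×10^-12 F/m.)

2.10×10^-3 A

C = ε₀A/d = (8.85×10^-12)(4.231×10^-3)/(6.14×10^-4) = 6.098×10^-11 F, so τ = RC = 4.763×10^-6 s.
The conduction current is I(t) = (V₀/R) e^(−t/τ), and the displacement current between the plates equals it.
t/τ = 0.7558; I_d = (349/7.81×10^4) · e^(−0.7558) = (4.469×10^-3)(0.4696) = 2.10×10^-3 A.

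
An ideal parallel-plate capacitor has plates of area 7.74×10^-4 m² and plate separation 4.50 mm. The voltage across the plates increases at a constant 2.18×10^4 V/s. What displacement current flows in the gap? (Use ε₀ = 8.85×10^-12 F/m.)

The field between the plates is E = V/d, so dE/dt = (2.18×10^4)/(4.50×10^-3 m) = 4.844×10^6 V/(m·s).
I_d = ε₀ A (dE/dt) = (8.85×10^-12)(7.74×10^-4)(4.844×10^6) = 3.32×10^-8 A.

3.32×10^-8 A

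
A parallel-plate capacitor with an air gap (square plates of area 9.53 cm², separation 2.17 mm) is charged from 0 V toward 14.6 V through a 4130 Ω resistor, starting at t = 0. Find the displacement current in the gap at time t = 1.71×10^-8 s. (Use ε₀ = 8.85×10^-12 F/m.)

1.22×10^-3 A

C = ε₀A/d = (8.85×10^-12)(9.53×10^-4)/(2.17×10^-3) = 3.887×10^-12 F, so τ = RC = 1.605×10^-8 s.
The conduction current is I(t) = (V₀/R) e^(−t/τ), and the displacement current between the plates equals it.
t/τ = 1.065; I_d = (14.6/4130) · e^(−1.065) = (3.535×10^-3)(0.3447) = 1.22×10^-3 A.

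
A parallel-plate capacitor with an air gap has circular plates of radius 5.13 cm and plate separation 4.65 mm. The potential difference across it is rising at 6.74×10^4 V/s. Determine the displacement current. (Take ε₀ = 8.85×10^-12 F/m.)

The displacement current equals the charging current C dV/dt. With C = ε₀A/d = (8.85×10^-12)(8.268×10^-3)/(4.65×10^-3) = 1.574×10^-11 F, I_d = (1.574×10^-11)(6.74×10^4) = 1.06×10^-6 A.

1.06×10^-6 A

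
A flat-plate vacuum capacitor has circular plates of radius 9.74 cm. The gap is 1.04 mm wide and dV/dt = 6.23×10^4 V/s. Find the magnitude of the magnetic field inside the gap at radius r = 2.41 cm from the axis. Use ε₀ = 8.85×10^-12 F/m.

dE/dt = (dV/dt)/d = 5.990×10^7 V/(m·s); I_d = ε₀(πR²)(dE/dt) = (8.85×10^-12)(0.02980)(5.990×10^7) = 1.580×10^-5 A.
∮B·dl = μ₀ I_d,enc with I_d,enc = I_d r²/R² = 9.673×10^-7 A; so B = μ₀ I_d,enc/(2πr) = 8.03×10^-12 T.

8.03×10^-12 T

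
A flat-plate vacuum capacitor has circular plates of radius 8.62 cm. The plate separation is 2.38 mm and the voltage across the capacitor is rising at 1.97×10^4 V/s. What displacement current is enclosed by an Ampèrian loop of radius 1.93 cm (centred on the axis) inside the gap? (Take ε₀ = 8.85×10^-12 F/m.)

8.57×10^-8 A

With E = V/d, dE/dt = 8.277×10^6 V/(m·s) and πR² = 0.02334 m², giving I_d = ε₀ πR² dE/dt = 1.710×10^-6 A.
Through an area πr² the displacement current is I_d·(πr²/πR²) = I_d (r/R)² = 8.57×10^-8 A.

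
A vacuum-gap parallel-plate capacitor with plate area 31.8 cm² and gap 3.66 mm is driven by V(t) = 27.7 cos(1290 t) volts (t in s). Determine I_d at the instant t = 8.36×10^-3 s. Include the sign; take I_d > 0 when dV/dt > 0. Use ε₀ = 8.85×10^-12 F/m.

dE/dt = (V₀ω/d)·−sin(ωt) with ωt = 10.7844 rad: (27.7)(1290)(0.9778)/(3.66×10^-3) = 9.546×10^6 V/(m·s).
I_d = ε₀ A dE/dt = (8.85×10^-12)(3.18×10^-3)(9.546×10^6) = 2.69×10^-7 A.

2.69×10^-7 A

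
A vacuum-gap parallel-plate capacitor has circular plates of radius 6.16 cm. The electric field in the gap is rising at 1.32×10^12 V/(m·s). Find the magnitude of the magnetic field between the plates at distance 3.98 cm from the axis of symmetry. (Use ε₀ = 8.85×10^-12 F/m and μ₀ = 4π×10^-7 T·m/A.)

2.92×10^-7 T

Through the whole plate area (πR² = 0.01192 m²), I_d = ε₀ πR² dE/dt = 0.1392 A.
∮B·dl = μ₀ I_d,enc with I_d,enc = I_d r²/R² = 0.05811 A; so B = μ₀ I_d,enc/(2πr) = 2.92×10^-7 T.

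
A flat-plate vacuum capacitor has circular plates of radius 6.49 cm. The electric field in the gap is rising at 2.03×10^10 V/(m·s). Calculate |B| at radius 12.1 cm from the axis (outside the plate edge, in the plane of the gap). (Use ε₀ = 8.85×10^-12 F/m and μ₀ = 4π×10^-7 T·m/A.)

Through the whole plate area (πR² = 0.01323 m²), I_d = ε₀ πR² dE/dt = 2.377×10^-3 A.
For r ≥ R the full I_d is enclosed: B = μ₀ I_d/(2πr) = (4π×10^-7)(2.377×10^-3)/(2π·0.121) = 3.93×10^-9 T.

3.93×10^-9 T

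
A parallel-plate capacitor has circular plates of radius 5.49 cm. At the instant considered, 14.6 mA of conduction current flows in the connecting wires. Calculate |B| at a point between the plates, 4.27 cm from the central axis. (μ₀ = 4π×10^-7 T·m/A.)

By continuity the displacement current in the gap matches the conduction current: I_d = 0.0146 A.
An Ampèrian loop of radius r encloses a fraction (r/R)² of I_d. Then B·2πr = μ₀ I_d (r/R)², giving B = μ₀ I_d r/(2πR²) = 4.14×10^-8 T.

4.14×10^-8 T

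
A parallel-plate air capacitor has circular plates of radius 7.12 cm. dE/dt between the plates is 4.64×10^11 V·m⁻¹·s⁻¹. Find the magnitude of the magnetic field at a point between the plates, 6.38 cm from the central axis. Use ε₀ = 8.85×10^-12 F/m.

1.65×10^-7 T

I_d = ε₀ dΦ_E/dt = ε₀ πR² (dE/dt) = (8.85×10^-12)(0.01593)(4.64×10^11) = 0.06541 A through the full plate area.
For r < R the Ampère–Maxwell law gives B(2πr) = μ₀ I_d (r²/R²), so B = μ₀ I_d r/(2πR²) = (4π×10^-7)(0.06541)(0.0638)/(2π·0.0712²) = 1.65×10^-7 T.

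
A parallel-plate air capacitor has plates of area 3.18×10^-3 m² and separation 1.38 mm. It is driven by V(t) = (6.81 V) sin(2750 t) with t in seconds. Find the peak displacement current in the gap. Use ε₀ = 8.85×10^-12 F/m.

3.82×10^-7 A

The displacement current equals the conduction current C dV/dt, which peaks at C V₀ ω.
With C = ε₀A/d = (8.85×10^-12)(3.18×10^-3)/(1.38×10^-3) = 2.039×10^-11 F and ω = 2750 rad/s, I_d,max = (2.039×10^-11)(6.81)(2750) = 3.82×10^-7 A.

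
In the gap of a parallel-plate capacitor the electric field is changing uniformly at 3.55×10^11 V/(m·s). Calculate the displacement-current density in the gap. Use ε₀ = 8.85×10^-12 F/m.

J_d = ε₀ ∂E/∂t, so J_d = 3.14 A/m².

3.14 A/m²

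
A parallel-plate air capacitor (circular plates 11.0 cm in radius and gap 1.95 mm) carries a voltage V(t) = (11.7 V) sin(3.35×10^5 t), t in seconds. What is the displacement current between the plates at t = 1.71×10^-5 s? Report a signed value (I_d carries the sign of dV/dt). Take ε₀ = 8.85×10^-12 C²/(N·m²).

C = ε₀A/d = (8.85×10^-12)(0.03801)/(1.95×10^-3) = 1.725×10^-10 F. dV/dt = V₀ω·cos(ωt); at ωt = 5.7285 rad this factor is 0.8501.
I_d = C dV/dt = (1.725×10^-10)(11.7)(3.35×10^5)(0.8501) = 5.75×10^-4 A.

5.75×10^-4 A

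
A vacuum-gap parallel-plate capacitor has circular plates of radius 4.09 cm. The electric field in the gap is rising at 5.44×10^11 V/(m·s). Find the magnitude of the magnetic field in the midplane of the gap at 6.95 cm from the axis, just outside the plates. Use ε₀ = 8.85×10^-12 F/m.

Through the whole plate area (πR² = 5.255×10^-3 m²), I_d = ε₀ πR² dE/dt = 0.02530 A.
For r ≥ R the full I_d is enclosed: B = μ₀ I_d/(2πr) = (4π×10^-7)(0.02530)/(2π·0.0695) = 7.28×10^-8 T.

7.28×10^-8 T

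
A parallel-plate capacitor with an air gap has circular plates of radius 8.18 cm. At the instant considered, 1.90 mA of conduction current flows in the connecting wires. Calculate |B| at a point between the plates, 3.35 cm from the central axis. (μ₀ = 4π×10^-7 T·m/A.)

Between the plates the displacement current equals the wire current: I_d = 1.90 mA = 1.90×10^-3 A.
∮B·dl = μ₀ I_d,enc with I_d,enc = I_d r²/R² = 3.187×10^-4 A; so B = μ₀ I_d,enc/(2πr) = 1.90×10^-9 T.

1.90×10^-9 T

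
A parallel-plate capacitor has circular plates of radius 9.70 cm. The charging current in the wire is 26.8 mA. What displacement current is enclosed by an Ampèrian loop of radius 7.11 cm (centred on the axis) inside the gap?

0.0144 A

No conduction current crosses the gap, so I_d there equals the 0.0268 A in the leads.
Since J_d is uniform, the enclosed fraction is (r/R)² = 0.5373, giving I_d,enc = 0.0144 A.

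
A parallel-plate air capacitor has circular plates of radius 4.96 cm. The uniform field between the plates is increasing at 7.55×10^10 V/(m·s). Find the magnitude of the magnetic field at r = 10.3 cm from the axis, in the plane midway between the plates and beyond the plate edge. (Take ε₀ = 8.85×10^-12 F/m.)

1.00×10^-8 T

I_d = ε₀ dΦ_E/dt = ε₀ πR² (dE/dt) = (8.85×10^-12)(7.729×10^-3)(7.55×10^10) = 5.164×10^-3 A through the full plate area.
For r ≥ R the full I_d is enclosed: B = μ₀ I_d/(2πr) = (4π×10^-7)(5.164×10^-3)/(2π·0.103) = 1.00×10^-8 T.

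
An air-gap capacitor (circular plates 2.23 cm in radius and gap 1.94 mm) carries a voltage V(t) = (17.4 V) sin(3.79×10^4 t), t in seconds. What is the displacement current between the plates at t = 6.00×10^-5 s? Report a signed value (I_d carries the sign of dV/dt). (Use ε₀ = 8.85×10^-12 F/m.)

-3.04×10^-6 A

dE/dt = (V₀ω/d)·cos(ωt) with ωt = 2.274 rad: (17.4)(3.79×10^4)(-0.6467)/(1.94×10^-3) = -2.198×10^8 V/(m·s).
I_d = ε₀ A dE/dt = (8.85×10^-12)(1.562×10^-3)(-2.198×10^8) = -3.04×10^-6 A.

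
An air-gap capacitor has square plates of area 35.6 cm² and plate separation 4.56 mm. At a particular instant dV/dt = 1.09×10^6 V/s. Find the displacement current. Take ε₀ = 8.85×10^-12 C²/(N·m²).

The field between the plates is E = V/d, so dE/dt = (1.09×10^6)/(4.56×10^-3 m) = 2.390×10^8 V/(m·s).
I_d = ε₀ A (dE/dt) = (8.85×10^-12)(3.56×10^-3)(2.390×10^8) = 7.53×10^-6 A.

7.53×10^-6 A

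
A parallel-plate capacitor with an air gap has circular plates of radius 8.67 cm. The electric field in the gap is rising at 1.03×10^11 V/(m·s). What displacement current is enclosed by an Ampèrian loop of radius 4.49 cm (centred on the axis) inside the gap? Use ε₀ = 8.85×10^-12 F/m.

I_d = ε₀ dΦ_E/dt = ε₀ πR² (dE/dt) = (8.85×10^-12)(0.02362)(1.03×10^11) = 0.02153 A through the full plate area.
Through an area πr² the displacement current is I_d·(πr²/πR²) = I_d (r/R)² = 5.77×10^-3 A.

5.77×10^-3 A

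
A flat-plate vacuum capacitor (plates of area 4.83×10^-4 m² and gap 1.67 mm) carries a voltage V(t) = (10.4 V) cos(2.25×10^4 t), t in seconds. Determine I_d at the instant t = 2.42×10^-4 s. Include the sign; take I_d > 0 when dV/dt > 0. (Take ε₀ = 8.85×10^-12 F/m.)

4.45×10^-7 A

dV/dt = (10.4)(2.25×10^4)·−sin(5.445) = 1.740×10^5 V/s.
I_d = C dV/dt with C = ε₀A/d = (8.85×10^-12)(4.83×10^-4)/(1.67×10^-3) = 2.560×10^-12 F, so I_d = (2.560×10^-12)(1.740×10^5) = 4.45×10^-7 A.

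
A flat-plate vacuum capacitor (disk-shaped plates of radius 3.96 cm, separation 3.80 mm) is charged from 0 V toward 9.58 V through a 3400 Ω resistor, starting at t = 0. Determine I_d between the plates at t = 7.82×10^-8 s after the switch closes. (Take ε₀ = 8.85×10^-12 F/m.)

With C = ε₀A/d = (8.85×10^-12)(4.927×10^-3)/(3.80×10^-3) = 1.147×10^-11 F, the time constant is τ = RC = 3.900×10^-8 s, so t/τ = 2.005 and e^(−t/τ) = 0.1347.
I_d = I_cond = (V₀/R) e^(−t/τ) = (2.818×10^-3)(0.1347) = 3.80×10^-4 A.

3.80×10^-4 A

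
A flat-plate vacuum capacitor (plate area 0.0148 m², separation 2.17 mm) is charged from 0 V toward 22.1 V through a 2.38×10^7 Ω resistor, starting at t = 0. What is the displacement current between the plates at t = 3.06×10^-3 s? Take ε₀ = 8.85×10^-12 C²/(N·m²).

1.10×10^-7 A

C = ε₀A/d = (8.85×10^-12)(0.0148)/(2.17×10^-3) = 6.036×10^-11 F and τ = RC = 1.437×10^-3 s. I_d in the gap equals the RC charging current.
I_d(t) = (V₀/R) e^(−t/τ) = 9.286×10^-7 · e^(−2.129) = 1.10×10^-7 A.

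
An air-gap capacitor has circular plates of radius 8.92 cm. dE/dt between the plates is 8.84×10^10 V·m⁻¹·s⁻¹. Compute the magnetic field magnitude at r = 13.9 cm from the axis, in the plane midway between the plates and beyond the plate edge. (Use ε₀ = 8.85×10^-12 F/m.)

2.81×10^-8 T

Total displacement current: I_d = ε₀(πR²)(dE/dt) = (8.85×10^-12)(0.02500)(8.84×10^10) = 0.01956 A.
With r > R the enclosed displacement current is the full I_d; B = μ₀ I_d / (2πr) = 2.81×10^-8 T.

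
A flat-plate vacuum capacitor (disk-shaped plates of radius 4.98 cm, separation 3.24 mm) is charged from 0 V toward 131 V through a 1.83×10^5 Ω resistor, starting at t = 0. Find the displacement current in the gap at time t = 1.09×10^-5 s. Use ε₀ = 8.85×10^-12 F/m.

4.36×10^-5 A

C = ε₀A/d = (8.85×10^-12)(7.791×10^-3)/(3.24×10^-3) = 2.128×10^-11 F, so τ = RC = 3.894×10^-6 s.
The conduction current is I(t) = (V₀/R) e^(−t/τ), and the displacement current between the plates equals it.
t/τ = 2.799; I_d = (131/1.83×10^5) · e^(−2.799) = (7.158×10^-4)(0.06087) = 4.36×10^-5 A.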